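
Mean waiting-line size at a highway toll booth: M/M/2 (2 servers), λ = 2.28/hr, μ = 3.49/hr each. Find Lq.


a = λ/μ = 0.6533; ρ = a/2 = 0.3266
P₀ = 0.507559
Lq = P₀·a^c·ρ / (c!·(1−ρ)²) = 0.507559·0.42679·0.3266/(2·0.45340)
= 0.07803

Final: 0.07803


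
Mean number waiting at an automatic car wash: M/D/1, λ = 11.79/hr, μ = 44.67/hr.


ρ = 11.79/44.67 = 0.2639
M/D/1: Lq = ρ²/(2(1−ρ)) = 0.06966/(2·0.7361) = 0.04732

Final: 0.04732


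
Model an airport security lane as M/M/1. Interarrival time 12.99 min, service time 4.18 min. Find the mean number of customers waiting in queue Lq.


λ = 60/12.99 = 4.6189 /hr
μ = 60/4.18 = 14.3541 /hr
ρ = λ/μ = 4.6189/14.3541 = 0.3218
Lq = ρ²/(1−ρ) = 0.1035/0.6782 = 0.1527

Final: 0.1527


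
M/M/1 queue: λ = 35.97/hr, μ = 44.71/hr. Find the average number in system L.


ρ = λ/μ = 35.97/44.71 = 0.8045
L = ρ/(1−ρ) = 0.8045/(1 − 0.8045) = 0.8045/0.1955 = 4.1156

Final: 4.1156


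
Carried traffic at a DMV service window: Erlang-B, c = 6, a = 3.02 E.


B(6,3.02) = 0.053260 (Erlang-B)
Carried load = a(1 − B) = 3.02·(1 − 0.053260) = 3.02·0.946740 = 2.8592 E

Final: 2.8592 Erlangs


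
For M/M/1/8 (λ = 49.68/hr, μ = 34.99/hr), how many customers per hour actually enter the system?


ρ = 1.4198; P_K = (1−ρ)ρ^8/(1−ρ^9) = 0.308864
λ_eff = λ(1 − P_K) = 49.68·(1 − 0.308864) = 49.68·0.691136 = 34.3357 /hr

Final: 34.3357 /hr


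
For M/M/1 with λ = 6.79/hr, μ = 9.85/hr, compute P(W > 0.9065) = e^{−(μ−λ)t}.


W ~ Exponential(μ−λ) for M/M/1.
μ − λ = 9.85 − 6.79 = 3.0600
P(W > t) = e^{−(μ−λ)t} = e^{−2.7739} = 0.062419

Final: 0.062419


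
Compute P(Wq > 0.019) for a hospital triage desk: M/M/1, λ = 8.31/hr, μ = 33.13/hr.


ρ = 8.31/33.13 = 0.2508
P(Wq > t) = ρ·e^{−(μ−λ)t} = 0.2508·e^{−0.4716}
= 0.2508·0.624016 = 0.156522

Final: 0.156522


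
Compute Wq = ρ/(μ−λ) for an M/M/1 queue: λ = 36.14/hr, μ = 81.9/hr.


ρ = 36.14/81.9 = 0.4413
Wq = ρ/(μ−λ) = 0.4413/(81.9 − 36.14) = 0.4413/45.76 = 0.009643 hr

Final: 0.009643 hr


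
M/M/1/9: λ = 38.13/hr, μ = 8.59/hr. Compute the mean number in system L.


ρ = 38.13/8.59 = 4.4389
L = ρ[1 − (K+1)ρ^K + Kρ^(K+1)] / [(1−ρ)(1−ρ^(K+1))]
Numerator: 4.4389·(1 − 10·669056.467153 + 9·2969862.990984) = 88947228.151399
Denominator: (-3.4389)·(-2969861.990984) = 10213006.194840
L = 88947228.151399/10213006.194840 = 8.7092

Final: 8.7092


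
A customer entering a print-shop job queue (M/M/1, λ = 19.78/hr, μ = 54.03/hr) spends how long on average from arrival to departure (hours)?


W = 1/(μ−λ) = 1/(54.03 − 19.78) = 1/34.25 = 0.02920 hr

Final: 0.02920 hr


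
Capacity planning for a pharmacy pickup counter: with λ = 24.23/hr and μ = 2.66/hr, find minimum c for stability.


Stability requires cμ > λ ⇔ c > λ/μ.
λ/μ = 24.23/2.66 = 9.1090
Minimum integer c = ⌊9.1090⌋ + 1 = 10
Check: 10·2.66 = 26.60 > 24.23, while 9·2.66 = 23.94 ≤ 24.23

Final: 10 servers


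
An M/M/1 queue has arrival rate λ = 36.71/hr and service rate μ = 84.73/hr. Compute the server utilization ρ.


ρ = λ/μ = 36.71/84.73 = 0.4333

Final: 0.4333


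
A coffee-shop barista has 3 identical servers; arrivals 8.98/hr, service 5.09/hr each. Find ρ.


ρ = λ/(cμ) = 8.98/(3·5.09) = 8.98/15.27 = 0.5881

Final: 0.5881


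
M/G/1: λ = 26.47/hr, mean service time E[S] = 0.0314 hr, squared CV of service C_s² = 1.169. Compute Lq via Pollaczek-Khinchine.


ρ = λ·E[S] = 26.47·0.0314 = 0.8312
Lq = ρ²(1+C_s²)/(2(1−ρ)) = 0.6908·(1+1.169)/(2·0.1688)
= 0.6908·2.1690/0.3377 = 4.43727

Final: 4.43727


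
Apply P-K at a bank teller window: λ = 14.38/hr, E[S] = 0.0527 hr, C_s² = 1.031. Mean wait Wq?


ρ = λ·E[S] = 14.38·0.0527 = 0.7578
E[S²] = E[S]²(1+C_s²) = 0.0527²·(1+1.031) = 0.005641
Wq = λ·E[S²]/(2(1−ρ)) = 14.38·0.005641/(2·0.2422) = 0.16747 hr

Final: 0.16747 hr


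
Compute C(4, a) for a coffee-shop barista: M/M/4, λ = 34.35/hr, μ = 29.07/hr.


a = λ/μ = 1.1816; ρ = a/4 = 0.2954
P₀ = 0.305809 (from M/M/c formula)
C(c,a) = [a^c/(c!(1−ρ))]·P₀ = [1.94952/(24·0.7046)]·0.305809
= 0.11529·0.305809 = 0.035256

Final: 0.035256


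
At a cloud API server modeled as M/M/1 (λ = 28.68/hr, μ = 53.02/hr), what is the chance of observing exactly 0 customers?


ρ = 28.68/53.02 = 0.5409
P_n = (1−ρ)·ρ^n = (1 − 0.5409)·0.5409^0 = 0.4591·1.000000 = 0.459072

Final: 0.459072


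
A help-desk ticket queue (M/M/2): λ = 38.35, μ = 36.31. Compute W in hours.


a = 1.0562; ρ = 0.5281; P₀ = 0.308822
Lq = P₀·a^c·ρ/(c!(1−ρ)²) = 0.40846
Wq = Lq/λ = 0.40846/38.35 = 0.01065 hr
W = Wq + 1/μ = 0.01065 + 0.02754 = 0.03819 hr

Final: 0.03819 hr


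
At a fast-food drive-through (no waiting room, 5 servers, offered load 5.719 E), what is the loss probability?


B(c,a) = (a^c/c!) / Σ_{k=0}^{c} a^k/k!
a^5/5! = 50.982278
Σ terms (k=0..5): 1.00000 + 5.71900 + 16.35348 + 31.17518 + 44.57272 + 50.98228 = 149.802664
B = 50.982278/149.802664 = 0.340330

Final: 0.340330


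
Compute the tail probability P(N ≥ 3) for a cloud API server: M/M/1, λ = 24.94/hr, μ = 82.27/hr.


ρ = 24.94/82.27 = 0.3031
P(N ≥ n) = ρ^n = 0.3031^3 = 0.027859

Final: 0.027859


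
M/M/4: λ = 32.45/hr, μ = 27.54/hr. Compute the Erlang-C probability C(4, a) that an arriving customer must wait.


a = λ/μ = 1.1783; ρ = a/4 = 0.2946
P₀ = 0.306846 (from M/M/c formula)
C(c,a) = [a^c/(c!(1−ρ))]·P₀ = [1.92754/(24·0.7054)]·0.306846
= 0.11385·0.306846 = 0.034935

Final: 0.034935


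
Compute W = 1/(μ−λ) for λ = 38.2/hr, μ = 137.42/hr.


W = 1/(μ−λ) = 1/(137.42 − 38.2) = 1/99.22 = 0.01008 hr

Final: 0.01008 hr


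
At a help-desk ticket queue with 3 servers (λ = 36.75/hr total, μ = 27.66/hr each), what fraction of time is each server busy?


ρ = λ/(cμ) = 36.75/(3·27.66) = 36.75/82.98 = 0.4429

Final: 0.4429


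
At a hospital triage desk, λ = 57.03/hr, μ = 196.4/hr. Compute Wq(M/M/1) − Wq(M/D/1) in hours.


ρ = 57.03/196.4 = 0.2904
Wq(M/M/1) = ρ/(μ−λ) = 0.2904/139.37 = 0.002083 hr
Wq(M/D/1) = ρ/(2(μ−λ)) = 0.001042 hr
Savings = 0.002083 − 0.001042 = 0.001042 hr

Final: 0.001042 hr


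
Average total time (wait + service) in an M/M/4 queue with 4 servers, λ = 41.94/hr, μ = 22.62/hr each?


a = 1.8541; ρ = 0.4635; P₀ = 0.152598
Lq = P₀·a^c·ρ/(c!(1−ρ)²) = 0.12102
Wq = Lq/λ = 0.12102/41.94 = 0.002886 hr
W = Wq + 1/μ = 0.002886 + 0.04421 = 0.04709 hr

Final: 0.04709 hr


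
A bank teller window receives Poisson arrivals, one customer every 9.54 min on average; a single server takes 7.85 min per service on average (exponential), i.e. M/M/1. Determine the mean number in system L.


λ = 60/9.54 = 6.2893 /hr
μ = 60/7.85 = 7.6433 /hr
ρ = λ/μ = 6.2893/7.6433 = 0.8229
L = ρ/(1−ρ) = 0.8229/0.1771 = 4.6450

Final: 4.6450


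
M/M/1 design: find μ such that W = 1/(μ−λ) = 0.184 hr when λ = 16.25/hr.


W = 1/(μ−λ) ⇒ μ − λ = 1/W = 1/0.184 = 5.4348
μ = λ + 1/W = 16.25 + 5.4348 = 21.6848 per hr

Final: 21.6848 /hr


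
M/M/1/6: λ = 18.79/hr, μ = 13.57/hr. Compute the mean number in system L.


ρ = 18.79/13.57 = 1.3847
L = ρ[1 − (K+1)ρ^K + Kρ^(K+1)] / [(1−ρ)(1−ρ^(K+1))]
Numerator: 1.3847·(1 − 7·7.048255 + 6·9.759522) = 14.150443
Denominator: (-0.3847)·(-8.759522) = 3.369543
L = 14.150443/3.369543 = 4.1995

Final: 4.1995


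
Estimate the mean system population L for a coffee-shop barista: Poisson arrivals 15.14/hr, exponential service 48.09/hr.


ρ = λ/μ = 15.14/48.09 = 0.3148
L = ρ/(1−ρ) = 0.3148/(1 − 0.3148) = 0.3148/0.6852 = 0.4595

Final: 0.4595


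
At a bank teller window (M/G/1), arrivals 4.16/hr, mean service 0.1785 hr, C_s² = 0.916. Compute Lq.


ρ = λ·E[S] = 4.16·0.1785 = 0.7426
Lq = ρ²(1+C_s²)/(2(1−ρ)) = 0.5514·(1+0.916)/(2·0.2574)
= 0.5514·1.9160/0.5149 = 2.05188

Final: 2.05188


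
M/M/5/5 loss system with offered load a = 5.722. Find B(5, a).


B(c,a) = (a^c/c!) / Σ_{k=0}^{c} a^k/k!
a^5/5! = 51.116137
Σ terms (k=0..5): 1.00000 + 5.72200 + 16.37064 + 31.22427 + 44.66632 + 51.11614 = 150.099370
B = 51.116137/150.099370 = 0.340549

Final: 0.340549


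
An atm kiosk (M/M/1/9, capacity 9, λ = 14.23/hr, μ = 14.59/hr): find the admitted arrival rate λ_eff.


ρ = 0.9753; P_K = (1−ρ)ρ^9/(1−ρ^10) = 0.089137
λ_eff = λ(1 − P_K) = 14.23·(1 − 0.089137) = 14.23·0.910863 = 12.9616 /hr

Final: 12.9616 /hr


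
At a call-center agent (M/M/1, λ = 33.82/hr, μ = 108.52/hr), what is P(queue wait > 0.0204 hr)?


ρ = 33.82/108.52 = 0.3116
P(Wq > t) = ρ·e^{−(μ−λ)t} = 0.3116·e^{−1.5239}
= 0.3116·0.217865 = 0.067897

Final: 0.067897


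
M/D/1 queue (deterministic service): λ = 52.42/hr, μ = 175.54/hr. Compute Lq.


ρ = 52.42/175.54 = 0.2986
M/D/1: Lq = ρ²/(2(1−ρ)) = 0.08917/(2·0.7014) = 0.06357

Final: 0.06357


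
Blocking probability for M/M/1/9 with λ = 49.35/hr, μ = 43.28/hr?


ρ = λ/μ = 49.35/43.28 = 1.1402
P_K = (1−ρ)ρ^K/(1−ρ^(K+1)) = (-0.1402·3.258361)/(1 − 3.715344)
= -0.456984/-2.715344 = 0.168297

Final: 0.168297


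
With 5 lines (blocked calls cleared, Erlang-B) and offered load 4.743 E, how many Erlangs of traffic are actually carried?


B(5,4.743) = 0.263666 (Erlang-B)
Carried load = a(1 − B) = 4.743·(1 − 0.263666) = 4.743·0.736334 = 3.4924 E

Final: 3.4924 Erlangs


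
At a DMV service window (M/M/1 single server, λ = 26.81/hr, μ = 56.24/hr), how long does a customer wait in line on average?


ρ = 26.81/56.24 = 0.4767
Wq = ρ/(μ−λ) = 0.4767/(56.24 − 26.81) = 0.4767/29.43 = 0.01620 hr

Final: 0.01620 hr


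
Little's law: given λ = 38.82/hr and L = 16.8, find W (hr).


W = L/λ = 16.8/38.82 = 0.4328 hr

Final: 0.4328 hr


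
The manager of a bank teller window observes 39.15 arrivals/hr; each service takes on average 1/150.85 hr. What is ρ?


ρ = λ/μ = 39.15/150.85 = 0.2595

Final: 0.2595


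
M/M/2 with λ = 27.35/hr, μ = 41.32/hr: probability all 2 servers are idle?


a = λ/μ = 27.35/41.32 = 0.6619; ρ = a/c = 0.3310
Σ_{k=0}^{1} a^k/k! (terms k=0..1) = 1.00000 + 0.66191 = 1.66191
Tail: a^2/(2!(1−ρ)) = 0.43812/(2·0.6690) = 0.32742
P₀ = 1/(1.66191 + 0.32742) = 1/1.98933 = 0.502682

Final: 0.502682


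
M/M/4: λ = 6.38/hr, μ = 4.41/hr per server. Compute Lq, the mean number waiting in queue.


a = λ/μ = 1.4467; ρ = a/4 = 0.3617
P₀ = 0.233438
Lq = P₀·a^c·ρ / (c!·(1−ρ)²) = 0.233438·4.38055·0.3617/(24·0.40745)
= 0.03782

Final: 0.03782


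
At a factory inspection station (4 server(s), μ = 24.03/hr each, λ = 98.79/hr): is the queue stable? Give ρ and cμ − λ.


Total capacity cμ = 4·24.03 = 96.12/hr
ρ = λ/(cμ) = 98.79/96.12 = 1.0278
Stable ⇔ ρ < 1: NO
Spare capacity = cμ − λ = 96.12 − 98.79 = -2.67/hr

Final: ρ = 1.0278; unstable; margin = -2.67/hr


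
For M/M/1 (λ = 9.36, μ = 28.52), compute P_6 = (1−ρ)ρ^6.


ρ = 9.36/28.52 = 0.3282
P_n = (1−ρ)·ρ^n = (1 − 0.3282)·0.3282^6 = 0.6718·0.001250 = 0.0008395

Final: 0.0008395


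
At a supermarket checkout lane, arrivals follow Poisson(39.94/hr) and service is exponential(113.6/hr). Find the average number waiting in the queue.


ρ = 39.94/113.6 = 0.3516
Lq = ρ²/(1−ρ) = 0.1236/0.6484 = 0.1906

Final: 0.1906


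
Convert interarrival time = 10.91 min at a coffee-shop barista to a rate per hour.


λ = 1/(interarrival time) in consistent units.
1 hour = 60 min, so λ = 60/10.91 = 5.4995 per hour

Final: 5.4995 /hr


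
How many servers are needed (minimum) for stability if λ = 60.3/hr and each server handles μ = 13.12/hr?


Stability requires cμ > λ ⇔ c > λ/μ.
λ/μ = 60.3/13.12 = 4.5960
Minimum integer c = ⌊4.5960⌋ + 1 = 5
Check: 5·13.12 = 65.60 > 60.3, while 4·13.12 = 52.48 ≤ 60.3

Final: 5 servers


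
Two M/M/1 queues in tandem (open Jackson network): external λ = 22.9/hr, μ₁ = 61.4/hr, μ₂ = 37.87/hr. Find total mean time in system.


Each node sees arrival rate λ = 22.9/hr (tandem ⇒ throughput preserved).
W₁ = 1/(μ₁−λ) = 1/(61.4−22.9) = 0.02597 hr
W₂ = 1/(μ₂−λ) = 1/(37.87−22.9) = 0.06680 hr
W_total = W₁ + W₂ = 0.02597 + 0.06680 = 0.09277 hr

Final: 0.09277 hr


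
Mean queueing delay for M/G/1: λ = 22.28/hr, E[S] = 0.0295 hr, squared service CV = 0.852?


ρ = λ·E[S] = 22.28·0.0295 = 0.6573
E[S²] = E[S]²(1+C_s²) = 0.0295²·(1+0.852) = 0.001612
Wq = λ·E[S²]/(2(1−ρ)) = 22.28·0.001612/(2·0.3427) = 0.05238 hr

Final: 0.05238 hr


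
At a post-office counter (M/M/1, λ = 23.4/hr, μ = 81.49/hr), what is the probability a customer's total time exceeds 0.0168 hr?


W ~ Exponential(μ−λ) for M/M/1.
μ − λ = 81.49 − 23.4 = 58.0900
P(W > t) = e^{−(μ−λ)t} = e^{−0.9759} = 0.376849

Final: 0.376849


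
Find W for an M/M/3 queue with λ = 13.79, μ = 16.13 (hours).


a = 0.8549; ρ = 0.2850; P₀ = 0.422648
Lq = P₀·a^c·ρ/(c!(1−ρ)²) = 0.02453
Wq = Lq/λ = 0.02453/13.79 = 0.001779 hr
W = Wq + 1/μ = 0.001779 + 0.06200 = 0.06378 hr

Final: 0.06378 hr


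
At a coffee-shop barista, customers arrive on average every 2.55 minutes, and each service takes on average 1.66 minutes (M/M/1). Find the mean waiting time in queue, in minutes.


λ = 60/2.55 = 23.5294 /hr
μ = 60/1.66 = 36.1446 /hr
ρ = λ/μ = 23.5294/36.1446 = 0.6510
Wq = ρ/(μ−λ) = 0.6510/(36.1446−23.5294) = 0.05160 hr
In minutes: 0.05160·60 = 3.096 min

Final: 3.096 min


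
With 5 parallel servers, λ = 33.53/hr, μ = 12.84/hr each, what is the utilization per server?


ρ = λ/(cμ) = 33.53/(5·12.84) = 33.53/64.20 = 0.5223

Final: 0.5223


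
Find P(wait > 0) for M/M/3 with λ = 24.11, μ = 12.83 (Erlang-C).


a = λ/μ = 1.8792; ρ = a/3 = 0.6264
P₀ = 0.131488 (from M/M/c formula)
C(c,a) = [a^c/(c!(1−ρ))]·P₀ = [6.63608/(6·0.3736)]·0.131488
= 2.96039·0.131488 = 0.389256

Final: 0.389256


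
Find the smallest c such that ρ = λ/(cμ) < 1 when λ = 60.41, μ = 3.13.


Stability requires cμ > λ ⇔ c > λ/μ.
λ/μ = 60.41/3.13 = 19.3003
Minimum integer c = ⌊19.3003⌋ + 1 = 20
Check: 20·3.13 = 62.60 > 60.41, while 19·3.13 = 59.47 ≤ 60.41

Final: 20 servers


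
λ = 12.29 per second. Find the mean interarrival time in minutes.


Mean interarrival time = 1/λ = 1/12.29 second = 0.08137 second
In minutes: 0.08137 × 0.0166667 = 0.001356 min

Final: 0.001356 min


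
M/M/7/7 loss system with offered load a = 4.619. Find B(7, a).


B(c,a) = (a^c/c!) / Σ_{k=0}^{c} a^k/k!
a^7/7! = 8.900311
Σ terms (k=0..7): 1.00000 + 4.61900 + 10.66758 + 16.42452 + 18.96621 + 17.52099 + 13.48824 + 8.90031 = 91.586849
B = 8.900311/91.586849 = 0.097179

Final: 0.097179


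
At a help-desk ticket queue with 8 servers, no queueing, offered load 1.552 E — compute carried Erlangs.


B(8,1.552) = 0.0001768 (Erlang-B)
Carried load = a(1 − B) = 1.552·(1 − 0.0001768) = 1.552·0.999823 = 1.5517 E

Final: 1.5517 Erlangs


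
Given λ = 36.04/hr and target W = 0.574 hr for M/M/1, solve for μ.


W = 1/(μ−λ) ⇒ μ − λ = 1/W = 1/0.574 = 1.7422
μ = λ + 1/W = 36.04 + 1.7422 = 37.7822 per hr

Final: 37.7822 /hr


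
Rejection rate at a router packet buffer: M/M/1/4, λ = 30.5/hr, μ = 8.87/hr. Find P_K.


ρ = λ/μ = 30.5/8.87 = 3.4386
P_K = (1−ρ)ρ^K/(1−ρ^(K+1)) = (-2.4386·139.799262)/(1 − 480.707721)
= -340.908459/-479.707721 = 0.710659

Final: 0.710659


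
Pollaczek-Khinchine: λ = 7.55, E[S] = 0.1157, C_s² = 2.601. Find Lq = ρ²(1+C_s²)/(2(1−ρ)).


ρ = λ·E[S] = 7.55·0.1157 = 0.8735
Lq = ρ²(1+C_s²)/(2(1−ρ)) = 0.7631·(1+2.601)/(2·0.1265)
= 0.7631·3.6010/0.2529 = 10.86384

Final: 10.86384


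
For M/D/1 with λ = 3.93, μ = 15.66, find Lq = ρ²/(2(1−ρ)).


ρ = 3.93/15.66 = 0.2510
M/D/1: Lq = ρ²/(2(1−ρ)) = 0.06298/(2·0.7490) = 0.04204

Final: 0.04204


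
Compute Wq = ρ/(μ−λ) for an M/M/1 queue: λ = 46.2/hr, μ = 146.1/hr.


ρ = 46.2/146.1 = 0.3162
Wq = ρ/(μ−λ) = 0.3162/(146.1 − 46.2) = 0.3162/99.90 = 0.003165 hr

Final: 0.003165 hr


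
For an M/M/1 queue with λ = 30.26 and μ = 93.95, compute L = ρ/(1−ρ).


ρ = λ/μ = 30.26/93.95 = 0.3221
L = ρ/(1−ρ) = 0.3221/(1 − 0.3221) = 0.3221/0.6779 = 0.4751

Final: 0.4751


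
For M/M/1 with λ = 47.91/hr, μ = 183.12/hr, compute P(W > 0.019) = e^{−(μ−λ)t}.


W ~ Exponential(μ−λ) for M/M/1.
μ − λ = 183.12 − 47.91 = 135.2100
P(W > t) = e^{−(μ−λ)t} = e^{−2.5690} = 0.076613

Final: 0.076613


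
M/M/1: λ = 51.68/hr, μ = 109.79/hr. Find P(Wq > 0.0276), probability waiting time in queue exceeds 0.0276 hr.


ρ = 51.68/109.79 = 0.4707
P(Wq > t) = ρ·e^{−(μ−λ)t} = 0.4707·e^{−1.6038}
= 0.4707·0.201124 = 0.094672

Final: 0.094672


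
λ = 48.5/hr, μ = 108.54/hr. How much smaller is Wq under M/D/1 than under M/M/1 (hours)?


ρ = 48.5/108.54 = 0.4468
Wq(M/M/1) = ρ/(μ−λ) = 0.4468/60.04 = 0.007442 hr
Wq(M/D/1) = ρ/(2(μ−λ)) = 0.003721 hr
Savings = 0.007442 − 0.003721 = 0.003721 hr

Final: 0.003721 hr


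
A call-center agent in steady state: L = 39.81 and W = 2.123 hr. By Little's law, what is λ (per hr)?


λ = L/W = 39.81/2.123 = 18.7518 /hr

Final: 18.7518 /hr


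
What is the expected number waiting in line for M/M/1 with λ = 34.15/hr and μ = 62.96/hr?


ρ = 34.15/62.96 = 0.5424
Lq = ρ²/(1−ρ) = 0.2942/0.4576 = 0.6429

Final: 0.6429


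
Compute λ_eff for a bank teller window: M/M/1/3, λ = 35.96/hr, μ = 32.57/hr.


ρ = 1.1041; P_K = (1−ρ)ρ^3/(1−ρ^4) = 0.288261
λ_eff = λ(1 − P_K) = 35.96·(1 − 0.288261) = 35.96·0.711739 = 25.5941 /hr

Final: 25.5941 /hr


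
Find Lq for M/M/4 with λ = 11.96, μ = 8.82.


a = λ/μ = 1.3560; ρ = a/4 = 0.3390
P₀ = 0.256142
Lq = P₀·a^c·ρ / (c!·(1−ρ)²) = 0.256142·3.38104·0.3390/(24·0.43692)
= 0.02800

Final: 0.02800


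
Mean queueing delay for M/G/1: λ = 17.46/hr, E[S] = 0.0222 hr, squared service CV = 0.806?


ρ = λ·E[S] = 17.46·0.0222 = 0.3876
E[S²] = E[S]²(1+C_s²) = 0.0222²·(1+0.806) = 0.0008901
Wq = λ·E[S²]/(2(1−ρ)) = 17.46·0.0008901/(2·0.6124) = 0.01269 hr

Final: 0.01269 hr


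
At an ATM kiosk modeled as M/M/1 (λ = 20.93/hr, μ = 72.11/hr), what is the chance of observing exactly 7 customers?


ρ = 20.93/72.11 = 0.2903
P_n = (1−ρ)·ρ^n = (1 − 0.2903)·0.2903^7 = 0.7097·0.0001735 = 0.0001232

Final: 0.0001232


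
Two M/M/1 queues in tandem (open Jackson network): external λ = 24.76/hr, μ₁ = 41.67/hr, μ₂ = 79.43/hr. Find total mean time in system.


Each node sees arrival rate λ = 24.76/hr (tandem ⇒ throughput preserved).
W₁ = 1/(μ₁−λ) = 1/(41.67−24.76) = 0.05914 hr
W₂ = 1/(μ₂−λ) = 1/(79.43−24.76) = 0.01829 hr
W_total = W₁ + W₂ = 0.05914 + 0.01829 = 0.07743 hr

Final: 0.07743 hr


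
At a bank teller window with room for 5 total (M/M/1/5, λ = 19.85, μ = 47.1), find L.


ρ = 19.85/47.1 = 0.4214
L = ρ[1 − (K+1)ρ^K + Kρ^(K+1)] / [(1−ρ)(1−ρ^(K+1))]
Numerator: 0.4214·(1 − 6·0.013295 + 5·0.005603) = 0.399632
Denominator: (0.5786)·(0.994397) = 0.575314
L = 0.399632/0.575314 = 0.6946

Final: 0.6946


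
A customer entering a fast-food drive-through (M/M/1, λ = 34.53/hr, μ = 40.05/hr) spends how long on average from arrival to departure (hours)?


W = 1/(μ−λ) = 1/(40.05 − 34.53) = 1/5.52 = 0.1812 hr

Final: 0.1812 hr


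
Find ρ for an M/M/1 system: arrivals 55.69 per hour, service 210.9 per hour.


ρ = λ/μ = 55.69/210.9 = 0.2641

Final: 0.2641


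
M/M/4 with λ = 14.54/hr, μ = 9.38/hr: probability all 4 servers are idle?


a = λ/μ = 14.54/9.38 = 1.5501; ρ = a/c = 0.3875
Σ_{k=0}^{3} a^k/k! (terms k=0..3) = 1.00000 + 1.55011 + 1.20142 + 0.62077 = 4.37230
Tail: a^4/(4!(1−ρ)) = 5.77359/(24·0.6125) = 0.39278
P₀ = 1/(4.37230 + 0.39278) = 1/4.76507 = 0.209860

Final: 0.209860


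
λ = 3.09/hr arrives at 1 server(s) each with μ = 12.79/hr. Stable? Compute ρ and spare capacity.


Total capacity cμ = 1·12.79 = 12.79/hr
ρ = λ/(cμ) = 3.09/12.79 = 0.2416
Stable ⇔ ρ < 1: YES
Spare capacity = cμ − λ = 12.79 − 3.09 = 9.70/hr

Final: ρ = 0.2416; stable; margin = 9.70/hr


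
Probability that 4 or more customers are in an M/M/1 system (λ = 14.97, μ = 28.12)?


ρ = 14.97/28.12 = 0.5324
P(N ≥ n) = ρ^n = 0.5324^4 = 0.080320

Final: 0.080320


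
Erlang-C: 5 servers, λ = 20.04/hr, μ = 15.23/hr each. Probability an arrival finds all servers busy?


a = λ/μ = 1.3158; ρ = a/5 = 0.2632
P₀ = 0.268044 (from M/M/c formula)
C(c,a) = [a^c/(c!(1−ρ))]·P₀ = [3.94447/(120·0.7368)]·0.268044
= 0.04461·0.268044 = 0.011958

Final: 0.011958


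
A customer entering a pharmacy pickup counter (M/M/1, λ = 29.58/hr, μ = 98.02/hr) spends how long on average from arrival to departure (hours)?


W = 1/(μ−λ) = 1/(98.02 − 29.58) = 1/68.44 = 0.01461 hr

Final: 0.01461 hr


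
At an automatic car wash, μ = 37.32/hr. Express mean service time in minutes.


Mean service time = 1/μ = 1/37.32 hour = 0.02680 hour
In minutes: 0.02680 × 60 = 1.6077 min

Final: 1.6077 min


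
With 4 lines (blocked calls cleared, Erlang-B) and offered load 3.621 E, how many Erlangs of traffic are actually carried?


B(4,3.621) = 0.272852 (Erlang-B)
Carried load = a(1 − B) = 3.621·(1 − 0.272852) = 3.621·0.727148 = 2.6330 E

Final: 2.6330 Erlangs


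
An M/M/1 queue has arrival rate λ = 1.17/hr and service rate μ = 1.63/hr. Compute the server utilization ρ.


ρ = λ/μ = 1.17/1.63 = 0.7178

Final: 0.7178


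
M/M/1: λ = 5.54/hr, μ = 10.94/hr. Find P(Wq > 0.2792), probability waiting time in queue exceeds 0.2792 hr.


ρ = 5.54/10.94 = 0.5064
P(Wq > t) = ρ·e^{−(μ−λ)t} = 0.5064·e^{−1.5077}
= 0.5064·0.221423 = 0.112128

Final: 0.112128


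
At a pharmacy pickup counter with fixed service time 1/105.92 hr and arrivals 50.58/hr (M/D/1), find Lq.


ρ = 50.58/105.92 = 0.4775
M/D/1: Lq = ρ²/(2(1−ρ)) = 0.2280/(2·0.5225) = 0.21823

Final: 0.21823


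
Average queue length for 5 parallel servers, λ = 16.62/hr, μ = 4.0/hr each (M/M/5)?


a = λ/μ = 4.1550; ρ = a/5 = 0.8310
P₀ = 0.010078
Lq = P₀·a^c·ρ / (c!·(1−ρ)²) = 0.010078·1238.38345·0.8310/(120·0.02856)
= 3.02607

Final: 3.02607


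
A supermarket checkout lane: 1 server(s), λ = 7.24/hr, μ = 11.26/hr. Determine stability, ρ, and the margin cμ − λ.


Total capacity cμ = 1·11.26 = 11.26/hr
ρ = λ/(cμ) = 7.24/11.26 = 0.6430
Stable ⇔ ρ < 1: YES
Spare capacity = cμ − λ = 11.26 − 7.24 = 4.02/hr

Final: ρ = 0.6430; stable; margin = 4.02/hr


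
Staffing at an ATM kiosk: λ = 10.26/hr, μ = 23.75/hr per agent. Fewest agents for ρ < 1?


Stability requires cμ > λ ⇔ c > λ/μ.
λ/μ = 10.26/23.75 = 0.4320
Minimum integer c = ⌊0.4320⌋ + 1 = 1
Check: 1·23.75 = 23.75 > 10.26, while 0·23.75 = 0.00 ≤ 10.26

Final: 1 servers


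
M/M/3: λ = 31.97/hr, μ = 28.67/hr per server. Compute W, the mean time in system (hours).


a = 1.1151; ρ = 0.3717; P₀ = 0.322098
Lq = P₀·a^c·ρ/(c!(1−ρ)²) = 0.07009
Wq = Lq/λ = 0.07009/31.97 = 0.002192 hr
W = Wq + 1/μ = 0.002192 + 0.03488 = 0.03707 hr

Final: 0.03707 hr


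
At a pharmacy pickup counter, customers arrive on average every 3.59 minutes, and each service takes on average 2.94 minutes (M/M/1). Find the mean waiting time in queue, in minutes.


λ = 60/3.59 = 16.7131 /hr
μ = 60/2.94 = 20.4082 /hr
ρ = λ/μ = 16.7131/20.4082 = 0.8189
Wq = ρ/(μ−λ) = 0.8189/(20.4082−16.7131) = 0.22163 hr
In minutes: 0.22163·60 = 13.298 min

Final: 13.298 min


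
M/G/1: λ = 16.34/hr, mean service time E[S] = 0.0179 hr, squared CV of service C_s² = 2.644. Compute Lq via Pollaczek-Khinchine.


ρ = λ·E[S] = 16.34·0.0179 = 0.2925
Lq = ρ²(1+C_s²)/(2(1−ρ)) = 0.08555·(1+2.644)/(2·0.7075)
= 0.08555·3.6440/1.4150 = 0.22030

Final: 0.22030


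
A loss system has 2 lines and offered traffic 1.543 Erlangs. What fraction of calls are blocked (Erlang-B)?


B(c,a) = (a^c/c!) / Σ_{k=0}^{c} a^k/k!
a^2/2! = 1.190424
Σ terms (k=0..2): 1.00000 + 1.54300 + 1.19042 = 3.733424
B = 1.190424/3.733424 = 0.318856

Final: 0.318856


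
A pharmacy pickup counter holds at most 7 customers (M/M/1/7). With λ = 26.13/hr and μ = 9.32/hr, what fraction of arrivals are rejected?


ρ = λ/μ = 26.13/9.32 = 2.8036
P_K = (1−ρ)ρ^K/(1−ρ^(K+1)) = (-1.8036·1361.646837)/(1 − 3817.578525)
= -2455.931688/-3816.578525 = 0.643490

Final: 0.643490


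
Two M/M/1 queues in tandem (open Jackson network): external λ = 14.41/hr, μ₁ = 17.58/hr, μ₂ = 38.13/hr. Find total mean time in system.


Each node sees arrival rate λ = 14.41/hr (tandem ⇒ throughput preserved).
W₁ = 1/(μ₁−λ) = 1/(17.58−14.41) = 0.31546 hr
W₂ = 1/(μ₂−λ) = 1/(38.13−14.41) = 0.04216 hr
W_total = W₁ + W₂ = 0.31546 + 0.04216 = 0.35762 hr

Final: 0.35762 hr


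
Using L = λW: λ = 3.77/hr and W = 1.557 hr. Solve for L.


L = λW = 3.77·1.557 = 5.8699

Final: 5.8699


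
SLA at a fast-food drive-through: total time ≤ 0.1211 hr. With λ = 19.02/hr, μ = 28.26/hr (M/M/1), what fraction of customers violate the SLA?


W ~ Exponential(μ−λ) for M/M/1.
μ − λ = 28.26 − 19.02 = 9.2400
P(W > t) = e^{−(μ−λ)t} = e^{−1.1190} = 0.326618

Final: 0.326618


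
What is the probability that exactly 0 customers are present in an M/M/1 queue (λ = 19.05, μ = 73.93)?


ρ = 19.05/73.93 = 0.2577
P_n = (1−ρ)·ρ^n = (1 − 0.2577)·0.2577^0 = 0.7423·1.000000 = 0.742324

Final: 0.742324


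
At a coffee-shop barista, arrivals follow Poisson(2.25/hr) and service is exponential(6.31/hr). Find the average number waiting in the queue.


ρ = 2.25/6.31 = 0.3566
Lq = ρ²/(1−ρ) = 0.1271/0.6434 = 0.1976

Final: 0.1976


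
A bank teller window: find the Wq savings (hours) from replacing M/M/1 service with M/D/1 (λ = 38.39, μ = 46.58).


ρ = 38.39/46.58 = 0.8242
Wq(M/M/1) = ρ/(μ−λ) = 0.8242/8.19 = 0.10063 hr
Wq(M/D/1) = ρ/(2(μ−λ)) = 0.05032 hr
Savings = 0.10063 − 0.05032 = 0.05032 hr

Final: 0.05032 hr


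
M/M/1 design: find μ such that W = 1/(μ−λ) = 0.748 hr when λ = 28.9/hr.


W = 1/(μ−λ) ⇒ μ − λ = 1/W = 1/0.748 = 1.3369
μ = λ + 1/W = 28.9 + 1.3369 = 30.2369 per hr

Final: 30.2369 /hr


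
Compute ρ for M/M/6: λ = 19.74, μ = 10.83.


ρ = λ/(cμ) = 19.74/(6·10.83) = 19.74/64.98 = 0.3038

Final: 0.3038


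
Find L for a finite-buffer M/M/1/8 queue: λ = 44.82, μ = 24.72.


ρ = 44.82/24.72 = 1.8131
L = ρ[1 − (K+1)ρ^K + Kρ^(K+1)] / [(1−ρ)(1−ρ^(K+1))]
Numerator: 1.8131·(1 − 9·116.785006 + 8·211.743688) = 1167.431270
Denominator: (-0.8131)·(-210.743688) = 171.357125
L = 1167.431270/171.357125 = 6.8129

Final: 6.8129


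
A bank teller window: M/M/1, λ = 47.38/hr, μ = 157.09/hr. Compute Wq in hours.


ρ = 47.38/157.09 = 0.3016
Wq = ρ/(μ−λ) = 0.3016/(157.09 − 47.38) = 0.3016/109.71 = 0.002749 hr

Final: 0.002749 hr


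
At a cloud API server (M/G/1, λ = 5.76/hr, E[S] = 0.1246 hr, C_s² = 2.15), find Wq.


ρ = λ·E[S] = 5.76·0.1246 = 0.7177
E[S²] = E[S]²(1+C_s²) = 0.1246²·(1+2.15) = 0.048904
Wq = λ·E[S²]/(2(1−ρ)) = 5.76·0.048904/(2·0.2823) = 0.49891 hr

Final: 0.49891 hr


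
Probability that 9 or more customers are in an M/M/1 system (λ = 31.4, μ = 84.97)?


ρ = 31.4/84.97 = 0.3695
P(N ≥ n) = ρ^n = 0.3695^9 = 0.0001285

Final: 0.0001285


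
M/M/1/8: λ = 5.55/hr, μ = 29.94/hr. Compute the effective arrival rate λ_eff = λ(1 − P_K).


ρ = 0.1854; P_K = (1−ρ)ρ^8/(1−ρ^9) = 0.000001136
λ_eff = λ(1 − P_K) = 5.55·(1 − 0.000001136) = 5.55·0.999999 = 5.5500 /hr

Final: 5.5500 /hr


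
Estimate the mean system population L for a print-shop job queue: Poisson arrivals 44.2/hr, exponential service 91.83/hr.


ρ = λ/μ = 44.2/91.83 = 0.4813
L = ρ/(1−ρ) = 0.4813/(1 − 0.4813) = 0.4813/0.5187 = 0.9280

Final: 0.9280


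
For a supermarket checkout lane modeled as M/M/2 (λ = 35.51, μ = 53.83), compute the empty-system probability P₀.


a = λ/μ = 35.51/53.83 = 0.6597; ρ = a/c = 0.3298
Σ_{k=0}^{1} a^k/k! (terms k=0..1) = 1.00000 + 0.65967 = 1.65967
Tail: a^2/(2!(1−ρ)) = 0.43516/(2·0.6702) = 0.32467
P₀ = 1/(1.65967 + 0.32467) = 1/1.98434 = 0.503946

Final: 0.503946


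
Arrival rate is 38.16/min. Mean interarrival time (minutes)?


Mean interarrival time = 1/λ = 1/38.16 minute = 0.02621 minute
In minutes: 0.02621 × 1 = 0.02621 min

Final: 0.02621 min


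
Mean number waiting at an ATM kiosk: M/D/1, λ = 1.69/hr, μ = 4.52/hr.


ρ = 1.69/4.52 = 0.3739
M/D/1: Lq = ρ²/(2(1−ρ)) = 0.1398/(2·0.6261) = 0.11164

Final: 0.11164


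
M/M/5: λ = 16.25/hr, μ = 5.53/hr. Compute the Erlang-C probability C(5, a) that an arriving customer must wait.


a = λ/μ = 2.9385; ρ = a/5 = 0.5877
P₀ = 0.049950 (from M/M/c formula)
C(c,a) = [a^c/(c!(1−ρ))]·P₀ = [219.09939/(120·0.4123)]·0.049950
= 4.42843·0.049950 = 0.221200

Final: 0.221200


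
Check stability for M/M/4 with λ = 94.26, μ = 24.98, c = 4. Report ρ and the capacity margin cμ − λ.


Total capacity cμ = 4·24.98 = 99.92/hr
ρ = λ/(cμ) = 94.26/99.92 = 0.9434
Stable ⇔ ρ < 1: YES
Spare capacity = cμ − λ = 99.92 − 94.26 = 5.66/hr

Final: ρ = 0.9434; stable; margin = 5.66/hr


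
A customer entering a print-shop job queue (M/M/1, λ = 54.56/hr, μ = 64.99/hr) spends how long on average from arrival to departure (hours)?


W = 1/(μ−λ) = 1/(64.99 − 54.56) = 1/10.43 = 0.09588 hr

Final: 0.09588 hr


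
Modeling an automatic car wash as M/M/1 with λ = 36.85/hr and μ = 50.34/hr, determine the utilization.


ρ = λ/μ = 36.85/50.34 = 0.7320

Final: 0.7320


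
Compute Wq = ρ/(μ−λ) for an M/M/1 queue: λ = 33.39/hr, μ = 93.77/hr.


ρ = 33.39/93.77 = 0.3561
Wq = ρ/(μ−λ) = 0.3561/(93.77 − 33.39) = 0.3561/60.38 = 0.005897 hr

Final: 0.005897 hr


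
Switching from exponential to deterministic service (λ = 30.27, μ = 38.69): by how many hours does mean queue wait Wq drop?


ρ = 30.27/38.69 = 0.7824
Wq(M/M/1) = ρ/(μ−λ) = 0.7824/8.42 = 0.09292 hr
Wq(M/D/1) = ρ/(2(μ−λ)) = 0.04646 hr
Savings = 0.09292 − 0.04646 = 0.04646 hr

Final: 0.04646 hr


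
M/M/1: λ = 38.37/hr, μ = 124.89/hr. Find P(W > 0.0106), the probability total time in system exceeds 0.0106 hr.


W ~ Exponential(μ−λ) for M/M/1.
μ − λ = 124.89 − 38.37 = 86.5200
P(W > t) = e^{−(μ−λ)t} = e^{−0.9171} = 0.399672

Final: 0.399672


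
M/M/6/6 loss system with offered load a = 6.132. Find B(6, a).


B(c,a) = (a^c/c!) / Σ_{k=0}^{c} a^k/k!
a^6/6! = 73.838078
Σ terms (k=0..6): 1.00000 + 6.13200 + 18.80071 + 38.42866 + 58.91113 + 72.24861 + 73.83808 = 269.359182
B = 73.838078/269.359182 = 0.274125

Final: 0.274125


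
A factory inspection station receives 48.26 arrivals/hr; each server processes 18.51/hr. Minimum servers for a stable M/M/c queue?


Stability requires cμ > λ ⇔ c > λ/μ.
λ/μ = 48.26/18.51 = 2.6072
Minimum integer c = ⌊2.6072⌋ + 1 = 3
Check: 3·18.51 = 55.53 > 48.26, while 2·18.51 = 37.02 ≤ 48.26

Final: 3 servers


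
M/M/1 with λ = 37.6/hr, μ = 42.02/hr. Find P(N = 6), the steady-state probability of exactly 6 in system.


ρ = 37.6/42.02 = 0.8948
P_n = (1−ρ)·ρ^n = (1 − 0.8948)·0.8948^6 = 0.1052·0.513323 = 0.053995

Final: 0.053995


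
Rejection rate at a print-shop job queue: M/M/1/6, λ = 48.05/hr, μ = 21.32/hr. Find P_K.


ρ = λ/μ = 48.05/21.32 = 2.2538
P_K = (1−ρ)ρ^K/(1−ρ^(K+1)) = (-1.2538·131.050038)/(1 − 295.354330)
= -164.304292/-294.354330 = 0.558185

Final: 0.558185


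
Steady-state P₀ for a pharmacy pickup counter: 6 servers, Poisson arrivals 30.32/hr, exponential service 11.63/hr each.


a = λ/μ = 30.32/11.63 = 2.6071; ρ = a/c = 0.4345
Σ_{k=0}^{5} a^k/k! (terms k=0..5) = 1.00000 + 2.60705 + 3.39836 + 2.95323 + 1.92480 + 1.00361 = 12.88705
Tail: a^6/(6!(1−ρ)) = 313.97632/(720·0.5655) = 0.77115
P₀ = 1/(12.88705 + 0.77115) = 1/13.65820 = 0.073216

Final: 0.073216


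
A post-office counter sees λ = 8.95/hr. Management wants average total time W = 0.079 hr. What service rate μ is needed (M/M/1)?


W = 1/(μ−λ) ⇒ μ − λ = 1/W = 1/0.079 = 12.6582
μ = λ + 1/W = 8.95 + 12.6582 = 21.6082 per hr

Final: 21.6082 /hr


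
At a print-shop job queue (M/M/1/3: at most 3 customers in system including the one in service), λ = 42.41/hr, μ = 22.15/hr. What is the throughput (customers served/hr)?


ρ = 1.9147; P_K = (1−ρ)ρ^3/(1−ρ^4) = 0.516121
λ_eff = λ(1 − P_K) = 42.41·(1 − 0.516121) = 42.41·0.483879 = 20.5213 /hr

Final: 20.5213 /hr


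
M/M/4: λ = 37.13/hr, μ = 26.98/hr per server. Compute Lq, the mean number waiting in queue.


a = λ/μ = 1.3762; ρ = a/4 = 0.3441
P₀ = 0.250914
Lq = P₀·a^c·ρ / (c!·(1−ρ)²) = 0.250914·3.58701·0.3441/(24·0.43027)
= 0.02999

Final: 0.02999


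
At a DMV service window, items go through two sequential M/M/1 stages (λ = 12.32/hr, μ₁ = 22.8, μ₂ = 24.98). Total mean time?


Each node sees arrival rate λ = 12.32/hr (tandem ⇒ throughput preserved).
W₁ = 1/(μ₁−λ) = 1/(22.8−12.32) = 0.09542 hr
W₂ = 1/(μ₂−λ) = 1/(24.98−12.32) = 0.07899 hr
W_total = W₁ + W₂ = 0.09542 + 0.07899 = 0.17441 hr

Final: 0.17441 hr


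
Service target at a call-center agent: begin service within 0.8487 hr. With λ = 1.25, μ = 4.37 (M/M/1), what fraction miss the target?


ρ = 1.25/4.37 = 0.2860
P(Wq > t) = ρ·e^{−(μ−λ)t} = 0.2860·e^{−2.6479}
= 0.2860·0.070797 = 0.020251

Final: 0.020251


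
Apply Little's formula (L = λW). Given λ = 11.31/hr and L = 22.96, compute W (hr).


W = L/λ = 22.96/11.31 = 2.0301 hr

Final: 2.0301 hr


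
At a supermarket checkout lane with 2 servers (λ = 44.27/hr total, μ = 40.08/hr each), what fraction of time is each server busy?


ρ = λ/(cμ) = 44.27/(2·40.08) = 44.27/80.16 = 0.5523

Final: 0.5523


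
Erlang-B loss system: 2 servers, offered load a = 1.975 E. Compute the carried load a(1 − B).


B(2,1.975) = 0.395977 (Erlang-B)
Carried load = a(1 − B) = 1.975·(1 − 0.395977) = 1.975·0.604023 = 1.1929 E

Final: 1.1929 Erlangs


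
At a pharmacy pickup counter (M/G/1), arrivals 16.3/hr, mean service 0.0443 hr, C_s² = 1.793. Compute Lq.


ρ = λ·E[S] = 16.3·0.0443 = 0.7221
Lq = ρ²(1+C_s²)/(2(1−ρ)) = 0.5214·(1+1.793)/(2·0.2779)
= 0.5214·2.7930/0.5558 = 2.62011

Final: 2.62011


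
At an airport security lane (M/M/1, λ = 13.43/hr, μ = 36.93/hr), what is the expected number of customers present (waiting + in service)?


ρ = λ/μ = 13.43/36.93 = 0.3637
L = ρ/(1−ρ) = 0.3637/(1 − 0.3637) = 0.3637/0.6363 = 0.5715

Final: 0.5715


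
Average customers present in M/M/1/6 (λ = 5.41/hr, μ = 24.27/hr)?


ρ = 5.41/24.27 = 0.2229
L = ρ[1 − (K+1)ρ^K + Kρ^(K+1)] / [(1−ρ)(1−ρ^(K+1))]
Numerator: 0.2229·(1 − 7·0.0001227 + 6·0.00002735) = 0.222754
Denominator: (0.7771)·(0.999973) = 0.777070
L = 0.222754/0.777070 = 0.2867

Final: 0.2867


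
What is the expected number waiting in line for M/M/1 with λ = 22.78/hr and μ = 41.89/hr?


ρ = 22.78/41.89 = 0.5438
Lq = ρ²/(1−ρ) = 0.2957/0.4562 = 0.6482

Final: 0.6482


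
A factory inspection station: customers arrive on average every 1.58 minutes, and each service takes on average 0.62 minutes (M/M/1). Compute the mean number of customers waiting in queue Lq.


λ = 60/1.58 = 37.9747 /hr
μ = 60/0.62 = 96.7742 /hr
ρ = λ/μ = 37.9747/96.7742 = 0.3924
Lq = ρ²/(1−ρ) = 0.1540/0.6076 = 0.2534

Final: 0.2534


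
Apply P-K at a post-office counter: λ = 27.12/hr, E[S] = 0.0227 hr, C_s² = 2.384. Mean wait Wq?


ρ = λ·E[S] = 27.12·0.0227 = 0.6156
E[S²] = E[S]²(1+C_s²) = 0.0227²·(1+2.384) = 0.001744
Wq = λ·E[S²]/(2(1−ρ)) = 27.12·0.001744/(2·0.3844) = 0.06152 hr

Final: 0.06152 hr


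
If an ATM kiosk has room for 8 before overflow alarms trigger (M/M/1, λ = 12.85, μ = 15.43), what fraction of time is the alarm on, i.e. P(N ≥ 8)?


ρ = 12.85/15.43 = 0.8328
P(N ≥ n) = ρ^n = 0.8328^8 = 0.231365

Final: 0.231365


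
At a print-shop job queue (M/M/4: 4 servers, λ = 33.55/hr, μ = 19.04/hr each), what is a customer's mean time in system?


a = 1.7621; ρ = 0.4405; P₀ = 0.168226
Lq = P₀·a^c·ρ/(c!(1−ρ)²) = 0.09510
Wq = Lq/λ = 0.09510/33.55 = 0.002835 hr
W = Wq + 1/μ = 0.002835 + 0.05252 = 0.05536 hr

Final: 0.05536 hr


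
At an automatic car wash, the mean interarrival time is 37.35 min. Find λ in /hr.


λ = 1/(interarrival time) in consistent units.
1 hour = 60 min, so λ = 60/37.35 = 1.6064 per hour

Final: 1.6064 /hr


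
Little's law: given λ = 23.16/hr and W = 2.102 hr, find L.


L = λW = 23.16·2.102 = 48.6823

Final: 48.6823


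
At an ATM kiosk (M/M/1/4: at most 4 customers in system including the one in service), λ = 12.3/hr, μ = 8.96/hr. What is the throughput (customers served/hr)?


ρ = 1.3728; P_K = (1−ρ)ρ^4/(1−ρ^5) = 0.341619
λ_eff = λ(1 − P_K) = 12.3·(1 − 0.341619) = 12.3·0.658381 = 8.0981 /hr

Final: 8.0981 /hr


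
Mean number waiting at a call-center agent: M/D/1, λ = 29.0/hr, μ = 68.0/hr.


ρ = 29.0/68.0 = 0.4265
M/D/1: Lq = ρ²/(2(1−ρ)) = 0.1819/(2·0.5735) = 0.15856

Final: 0.15856


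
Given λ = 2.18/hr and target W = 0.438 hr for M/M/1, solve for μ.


W = 1/(μ−λ) ⇒ μ − λ = 1/W = 1/0.438 = 2.2831
μ = λ + 1/W = 2.18 + 2.2831 = 4.4631 per hr

Final: 4.4631 /hr


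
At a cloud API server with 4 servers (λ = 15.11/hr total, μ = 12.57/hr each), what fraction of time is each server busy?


ρ = λ/(cμ) = 15.11/(4·12.57) = 15.11/50.28 = 0.3005

Final: 0.3005


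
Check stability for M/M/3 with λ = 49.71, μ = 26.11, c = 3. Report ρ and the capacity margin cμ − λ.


Total capacity cμ = 3·26.11 = 78.33/hr
ρ = λ/(cμ) = 49.71/78.33 = 0.6346
Stable ⇔ ρ < 1: YES
Spare capacity = cμ − λ = 78.33 − 49.71 = 28.62/hr

Final: ρ = 0.6346; stable; margin = 28.62/hr


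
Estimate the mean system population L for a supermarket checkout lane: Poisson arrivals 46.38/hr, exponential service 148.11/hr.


ρ = λ/μ = 46.38/148.11 = 0.3131
L = ρ/(1−ρ) = 0.3131/(1 − 0.3131) = 0.3131/0.6869 = 0.4559

Final: 0.4559


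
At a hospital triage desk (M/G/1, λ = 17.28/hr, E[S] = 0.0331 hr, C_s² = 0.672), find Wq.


ρ = λ·E[S] = 17.28·0.0331 = 0.5720
E[S²] = E[S]²(1+C_s²) = 0.0331²·(1+0.672) = 0.001832
Wq = λ·E[S²]/(2(1−ρ)) = 17.28·0.001832/(2·0.4280) = 0.03698 hr

Final: 0.03698 hr


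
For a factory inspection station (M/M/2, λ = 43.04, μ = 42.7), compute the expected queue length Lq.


a = λ/μ = 1.0080; ρ = a/2 = 0.5040
P₀ = 0.329804
Lq = P₀·a^c·ρ / (c!·(1−ρ)²) = 0.329804·1.01599·0.5040/(2·0.24603)
= 0.34319

Final: 0.34319


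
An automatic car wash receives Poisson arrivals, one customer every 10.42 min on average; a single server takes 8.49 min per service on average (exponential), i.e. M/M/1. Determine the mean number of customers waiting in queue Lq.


λ = 60/10.42 = 5.7582 /hr
μ = 60/8.49 = 7.0671 /hr
ρ = λ/μ = 5.7582/7.0671 = 0.8148
Lq = ρ²/(1−ρ) = 0.6639/0.1852 = 3.5842

Final: 3.5842


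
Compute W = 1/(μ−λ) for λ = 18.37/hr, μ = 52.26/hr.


W = 1/(μ−λ) = 1/(52.26 − 18.37) = 1/33.89 = 0.02951 hr

Final: 0.02951 hr
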